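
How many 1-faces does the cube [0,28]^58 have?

An n-cube has n·2^(n-1) edges. With n = 58: 58·144115188075855872 = 8358680908399640576.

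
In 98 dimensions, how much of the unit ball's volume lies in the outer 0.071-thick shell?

1 - (1-0.071)^98 ≈ 0.999266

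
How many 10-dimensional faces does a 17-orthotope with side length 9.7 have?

Number of 10-faces = C(17,10) · 2^(17-10) = 19448 · 128 = 2489344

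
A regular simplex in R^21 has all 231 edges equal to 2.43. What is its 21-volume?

V = (2.43^21 / 21!) · √((21+1) / 2^21) ≈ 7.93934e-15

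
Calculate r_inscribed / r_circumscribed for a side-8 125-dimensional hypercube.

For an n-cube of any side s, the inradius is s/2 and the circumradius is s√n/2, so the ratio is 1/√125 ≈ 0.0894427.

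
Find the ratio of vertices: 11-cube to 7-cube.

The 11-cube has 2^11 = 2048 vertices. The 7-cube has 2^7 = 128 vertices. Ratio: 2048/128 = 16.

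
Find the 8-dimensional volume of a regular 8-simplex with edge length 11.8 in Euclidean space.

V = (11.8^8 / 8!) · √((8+1) / 2^8) ≈ 1747.98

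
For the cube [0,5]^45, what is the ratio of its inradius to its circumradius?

For an n-cube of any side s, the inradius is s/2 and the circumradius is s√n/2, so the ratio is 1/√45 ≈ 0.149071.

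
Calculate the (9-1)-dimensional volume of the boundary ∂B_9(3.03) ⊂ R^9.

The surface area of an n-ball is 2π^(n/2) r^(n-1) / Γ(n/2). For n=9, r=3.03: 210912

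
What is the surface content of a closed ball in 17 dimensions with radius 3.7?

S_17(3.7) = 2·π^(17/2)·(3.7)^16 / Γ(17/2) ≈ 2.95691e+09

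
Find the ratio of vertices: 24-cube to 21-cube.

The 24-cube has 2^24 = 16777216 vertices. The 21-cube has 2^21 = 2097152 vertices. Ratio: 16777216/2097152 = 8.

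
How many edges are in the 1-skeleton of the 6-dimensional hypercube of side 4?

The 6-cube has n·2^(n-1) = 6·2^5 = 6·32 = 192 edges.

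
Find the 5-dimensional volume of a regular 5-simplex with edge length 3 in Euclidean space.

V = (3^5 / 5!) · √((5+1) / 2^5) ≈ 0.876851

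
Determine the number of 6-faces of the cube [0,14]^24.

Choose 6 of 24 axes to span the face (C(24,6) = 134596 ways), then fix each of the remaining 18 coordinates at one of its two extreme values (2^18 = 262144 ways): 134596·262144 = 35283533824.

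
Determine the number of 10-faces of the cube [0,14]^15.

f_10(15-cube) = (15 choose 10) · 2^5 = 96096.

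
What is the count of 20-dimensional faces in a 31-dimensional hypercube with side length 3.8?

Number of 20-faces = C(31,20) · 2^(31-20) = 84672315 · 2048 = 173408901120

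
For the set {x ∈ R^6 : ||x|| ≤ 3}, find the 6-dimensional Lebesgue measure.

V = 243·π^3/2 ≈ 3767.26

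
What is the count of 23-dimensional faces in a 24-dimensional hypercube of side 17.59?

An n-cube has C(n,k)·2^(n-k) k-faces. Here C(24,23)·2^1 = 24·2 = 48.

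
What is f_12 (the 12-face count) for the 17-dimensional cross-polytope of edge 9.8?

An n-cross-polytope has 2^(k+1)·C(n,k+1) k-faces. Here 2^13·C(17,13) = 8192·2380 = 19496960.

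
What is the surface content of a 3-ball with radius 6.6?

S_3(6.6) = 2·π^(3/2)·(6.6)^2 / Γ(3/2) = 4πr² = 4π·(6.6)² ≈ 547.391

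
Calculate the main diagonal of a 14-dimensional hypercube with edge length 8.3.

The space diagonal of an n-cube of side s is s√n. Here 8.3·√14 ≈ 31.0558.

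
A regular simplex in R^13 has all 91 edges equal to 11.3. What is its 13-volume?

V_13 = √(14) · 11.3^13 / (13! · 2^(13/2)) ≈ 325.169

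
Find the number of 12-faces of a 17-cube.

An n-cube has C(n,k)·2^(n-k) k-faces. Here C(17,12)·2^5 = 6188·32 = 198016.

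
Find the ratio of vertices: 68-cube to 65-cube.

The 68-cube has 2^68 = 295147905179352825856 vertices. The 65-cube has 2^65 = 36893488147419103232 vertices. Ratio: 295147905179352825856/36893488147419103232 = 8.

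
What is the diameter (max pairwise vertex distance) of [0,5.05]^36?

The space diagonal of an n-cube of side s is s√n. Here 5.05·√36 = 30.3.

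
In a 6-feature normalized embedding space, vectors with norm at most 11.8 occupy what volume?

Volume = π^{6/2}·(11.8)^6/Γ(4) ≈ 1.39505e+07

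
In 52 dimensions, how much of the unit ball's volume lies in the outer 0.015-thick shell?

Shell fraction = 1 - (1-0.015)^52 ≈ 0.544295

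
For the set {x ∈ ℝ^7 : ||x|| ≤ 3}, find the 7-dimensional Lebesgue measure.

The n-ball volume is π^(n/2)·r^n/Γ(n/2+1). With n=7, r=3: V = 11664·π^3/35 ≈ 10333.1.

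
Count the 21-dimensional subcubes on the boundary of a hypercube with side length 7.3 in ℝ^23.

Number of 21-faces = C(23,21) · 2^(23-21) = 253 · 4 = 1012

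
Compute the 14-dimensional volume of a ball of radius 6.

V_14(6) = π^(14/2) · (6)^14 / Γ(14/2 + 1) = 544195584·π^7/35 ≈ 4.69609e+10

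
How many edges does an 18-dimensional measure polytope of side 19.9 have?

Each of the 2^18 = 262144 vertices has degree 18; total edges = 18·2^18/2 = 2359296.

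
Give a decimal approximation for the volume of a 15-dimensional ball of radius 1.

V = 256·π^7/2027025 ≈ 0.381443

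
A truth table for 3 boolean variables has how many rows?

Each vertex is a binary string of length 3, so there are 2^3 = 8.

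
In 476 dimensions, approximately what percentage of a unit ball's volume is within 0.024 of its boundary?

1 - (1-0.024)^476 ≈ 0.99999 ≈ 99.999049%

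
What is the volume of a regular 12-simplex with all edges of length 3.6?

V_12 = √(13) · 3.6^12 / (12! · 2^(12/2)) ≈ 0.000557294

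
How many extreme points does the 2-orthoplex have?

Number of vertices = 2n = 4.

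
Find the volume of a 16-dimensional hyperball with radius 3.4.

Volume = π^{16/2}·(3.4)^16/Γ(9) ≈ 7.50483e+07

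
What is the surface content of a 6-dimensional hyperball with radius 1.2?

S_6(1.2) = 2·π^(6/2)·(1.2)^5 / Γ(6/2) ≈ 77.1535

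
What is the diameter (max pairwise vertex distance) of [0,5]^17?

The space diagonal of an n-cube of side s is s√n. Here 5·√17 ≈ 20.6155.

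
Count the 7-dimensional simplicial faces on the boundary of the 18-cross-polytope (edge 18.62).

f_7(18-orthoplex) = 2^8 · (18 choose 8) = 11202048.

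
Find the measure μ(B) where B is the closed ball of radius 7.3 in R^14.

The n-ball volume is π^(n/2)·r^n/Γ(n/2+1). With n=14, r=7.3: V ≈ 7.31372e+11.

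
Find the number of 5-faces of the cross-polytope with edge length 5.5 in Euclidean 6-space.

Each 5-face is the convex hull of 6 vertices, one chosen as ±e_i from each of 6 distinct axes: 2^6·C(6,6) = 64.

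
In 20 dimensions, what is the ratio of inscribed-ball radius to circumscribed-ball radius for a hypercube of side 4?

r_in / r_out = (4/2) / (4√20/2) = 1/√20 ≈ 0.223607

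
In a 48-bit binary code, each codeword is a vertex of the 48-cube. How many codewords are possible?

Each vertex is a binary string of length 48, so there are 2^48 = 281474976710656.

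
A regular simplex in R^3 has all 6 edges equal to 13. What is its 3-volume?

Volume = (√2/12) · 13³ = 258.919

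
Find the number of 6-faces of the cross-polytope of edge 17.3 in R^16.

An n-cross-polytope has 2^(k+1)·C(n,k+1) k-faces. Here 2^7·C(16,7) = 128·11440 = 1464320.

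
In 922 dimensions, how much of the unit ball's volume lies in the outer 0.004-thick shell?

Shell fraction = 1 - (1-0.004)^922 ≈ 0.975162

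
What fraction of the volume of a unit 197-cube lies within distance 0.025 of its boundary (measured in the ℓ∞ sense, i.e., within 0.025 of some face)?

Shell fraction = 1 - (1-0.05)^197 ≈ 0.999959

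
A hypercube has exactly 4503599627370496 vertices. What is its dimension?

Since 2^n = 4503599627370496, we have n = 52.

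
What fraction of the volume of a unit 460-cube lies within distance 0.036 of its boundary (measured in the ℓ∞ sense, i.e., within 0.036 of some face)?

1 - (1 - 2·0.036)^460 = 1 - 0.928^460 ≈ 1 - 1.181e-15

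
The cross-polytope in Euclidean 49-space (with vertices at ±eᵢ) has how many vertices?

An n-cross-polytope has 2n vertices; here n = 49, giving 98.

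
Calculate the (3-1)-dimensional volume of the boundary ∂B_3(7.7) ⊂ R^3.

S_3(7.7) = 2·π^(3/2)·(7.7)^2 / Γ(3/2) = 4πr² = 4π·(7.7)² ≈ 745.06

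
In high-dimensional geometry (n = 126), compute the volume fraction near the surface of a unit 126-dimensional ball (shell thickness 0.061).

1 - (1-0.061)^126 ≈ 0.99964 ≈ 99.9640%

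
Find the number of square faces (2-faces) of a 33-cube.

An n-cube has C(n,k)·2^(n-k) k-faces. Here C(33,2)·2^31 = 528·2147483648 = 1133871366144.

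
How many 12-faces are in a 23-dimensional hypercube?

Choose 12 of 23 axes to span the face (C(23,12) = 1352078 ways), then fix each of the remaining 11 coordinates at one of its two extreme values (2^11 = 2048 ways): 1352078·2048 = 2769055744.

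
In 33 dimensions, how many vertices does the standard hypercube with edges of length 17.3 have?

Number of vertices = 2^33 = 8589934592.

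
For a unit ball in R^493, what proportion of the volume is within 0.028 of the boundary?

V(inner)/V(outer) = ((1-0.028)/1)^493 ≈ 8.307e-07, so the shell fraction is 0.9999991693.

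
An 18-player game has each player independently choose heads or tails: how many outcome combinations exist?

The 18-cube has 2^18 = 262144 vertices.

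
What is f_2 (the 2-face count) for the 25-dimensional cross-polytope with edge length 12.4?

Number of 2-faces = 2^(2+1) · C(25,2+1) = 8 · 2300 = 18400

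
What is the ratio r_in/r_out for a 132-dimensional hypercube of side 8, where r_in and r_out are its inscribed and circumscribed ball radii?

r_in / r_out = (8/2) / (8√132/2) = 1/√132 ≈ 0.0870388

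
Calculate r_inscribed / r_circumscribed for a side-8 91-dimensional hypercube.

r_in = 8/2 (half the side); r_out = 8√91/2 (half the diagonal). Ratio = 1/√91 ≈ 0.104828.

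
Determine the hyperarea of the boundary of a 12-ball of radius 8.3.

|∂B_12(8.3)| ≈ 2.06351e+11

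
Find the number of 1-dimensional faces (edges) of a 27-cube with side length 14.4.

Each of the 2^27 = 134217728 vertices has degree 27; total edges = 27·2^27/2 = 1811939328.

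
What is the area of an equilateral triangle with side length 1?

Area = (√3/4) · 1² = 0.433013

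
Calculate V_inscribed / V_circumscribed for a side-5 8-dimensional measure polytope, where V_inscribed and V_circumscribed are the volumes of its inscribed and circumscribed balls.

Volume scales as r^n, and r_in/r_out = 1/√8, giving (1/√8)^8 ≈ 0.000244141.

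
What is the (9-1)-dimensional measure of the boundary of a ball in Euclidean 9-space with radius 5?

S = n·V_n(r)/r = 9·V_9(5)/5 (volume-to-surface relation), giving 2500000·π^4/21 ≈ 1.15963e+07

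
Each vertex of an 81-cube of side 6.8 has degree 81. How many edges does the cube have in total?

An n-cube has n·2^(n-1) edges. With n = 81: 81·1208925819614629174706176 = 97922991388784963151200256.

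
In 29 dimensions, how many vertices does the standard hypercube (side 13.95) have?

Number of vertices = 2^29 = 536870912.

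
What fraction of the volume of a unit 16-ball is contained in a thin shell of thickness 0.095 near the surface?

1 - (1-0.095)^16 ≈ 0.797522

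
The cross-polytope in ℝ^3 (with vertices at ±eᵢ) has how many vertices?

The 3-dimensional cross-polytope has 2n = 2·3 = 6 vertices.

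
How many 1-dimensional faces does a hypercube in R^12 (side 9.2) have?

An n-cube has C(n,k)·2^(n-k) k-faces. Here C(12,1)·2^11 = 12·2048 = 24576.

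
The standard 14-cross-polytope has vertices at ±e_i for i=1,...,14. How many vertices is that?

The 14-dimensional cross-polytope has 2n = 2·14 = 28 vertices.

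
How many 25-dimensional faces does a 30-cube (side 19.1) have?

An n-cube has C(n,k)·2^(n-k) k-faces. Here C(30,25)·2^5 = 142506·32 = 4560192.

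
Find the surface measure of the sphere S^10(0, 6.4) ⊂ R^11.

S_11(6.4) = 2·π^(11/2)·(6.4)^10 / Γ(11/2) ≈ 2.38945e+09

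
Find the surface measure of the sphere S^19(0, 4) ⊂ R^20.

|∂B_20(4)| = 4294967296·π^10/2835 ≈ 1.41875e+11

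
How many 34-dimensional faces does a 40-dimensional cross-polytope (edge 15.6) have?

An n-cross-polytope has 2^(k+1)·C(n,k+1) k-faces. Here 2^35·C(40,35) = 34359738368·658008 = 22608982724050944.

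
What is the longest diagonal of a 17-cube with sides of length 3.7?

||(3.7,3.7,...,3.7)|| = √(17)·3.7 ≈ 15.2555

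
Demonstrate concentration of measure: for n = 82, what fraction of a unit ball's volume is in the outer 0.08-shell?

1 - (1-0.08)^82 ≈ 0.998927 ≈ 99.89%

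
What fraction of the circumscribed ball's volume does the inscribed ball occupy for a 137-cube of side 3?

V_in / V_out = (r_in/r_out)^137 = (1/√137)^137 = 137^(-137/2) ≈ 4.31163e-147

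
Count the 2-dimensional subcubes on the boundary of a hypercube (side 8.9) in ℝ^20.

Choose 2 of 20 axes to span the face (C(20,2) = 190 ways), then fix each of the remaining 18 coordinates at one of its two extreme values (2^18 = 262144 ways): 190·262144 = 49807360.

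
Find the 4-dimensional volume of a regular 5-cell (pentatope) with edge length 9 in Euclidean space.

For a regular n-simplex with edge a, V = (a^n / n!)·√((n+1)/2^n). With a=9, n=4: V ≈ 152.821.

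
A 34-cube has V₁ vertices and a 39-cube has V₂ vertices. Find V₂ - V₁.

V₁ = 2^34 = 17179869184. V₂ = 2^39 = 549755813888. V₂ - V₁ = 532575944704.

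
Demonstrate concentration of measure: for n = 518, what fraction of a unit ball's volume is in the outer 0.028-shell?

1 - (1-0.028)^518 ≈ 0.9999995916 ≈ 99.999959%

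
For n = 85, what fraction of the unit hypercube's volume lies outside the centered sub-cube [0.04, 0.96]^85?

1 - (1 - 2·0.04)^85 = 1 - 0.92^85 ≈ 0.999164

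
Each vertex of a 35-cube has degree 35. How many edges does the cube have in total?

Each of the 2^35 = 34359738368 vertices has degree 35; total edges = 35·2^35/2 = 601295421440.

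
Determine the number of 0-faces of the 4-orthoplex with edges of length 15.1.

f_0(4-orthoplex) = 2^1 · (4 choose 1) = 8.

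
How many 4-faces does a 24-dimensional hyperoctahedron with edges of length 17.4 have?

Each 4-face is the convex hull of 5 vertices, one chosen as ±e_i from each of 5 distinct axes: 2^5·C(24,5) = 1360128.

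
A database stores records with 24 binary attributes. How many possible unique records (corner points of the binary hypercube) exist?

Each vertex is a binary string of length 24, so there are 2^24 = 16777216.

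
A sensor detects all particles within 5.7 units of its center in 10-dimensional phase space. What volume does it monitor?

Volume = π^{10/2}·(5.7)^10/Γ(6) ≈ 9.23244e+07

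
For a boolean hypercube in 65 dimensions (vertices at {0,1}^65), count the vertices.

Each vertex is a binary string of length 65, so there are 2^65 = 36893488147419103232.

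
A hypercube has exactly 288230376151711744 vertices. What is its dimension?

The n-cube has 2^n vertices, and 288230376151711744 = 2^58, so n = 58.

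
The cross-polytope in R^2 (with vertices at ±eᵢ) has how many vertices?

Number of vertices = 2n = 4.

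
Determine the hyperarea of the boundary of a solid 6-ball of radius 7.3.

|∂B_6(7.3)| ≈ 642782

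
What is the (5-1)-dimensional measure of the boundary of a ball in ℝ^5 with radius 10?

The surface area of an n-ball is 2π^(n/2) r^(n-1) / Γ(n/2). For n=5, r=10: 80000·π^2/3 ≈ 263189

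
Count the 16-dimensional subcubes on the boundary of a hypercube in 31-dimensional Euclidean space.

f_16(31-cube) = (31 choose 16) · 2^15 = 9848101109760.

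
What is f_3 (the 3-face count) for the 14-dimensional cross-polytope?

f_3(14-orthoplex) = 2^4 · (14 choose 4) = 16016.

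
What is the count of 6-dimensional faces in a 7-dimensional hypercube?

Number of 6-faces = C(7,6) · 2^(7-6) = 7 · 2 = 14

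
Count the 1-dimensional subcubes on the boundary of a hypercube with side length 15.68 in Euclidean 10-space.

An n-cube has C(n,k)·2^(n-k) k-faces. Here C(10,1)·2^9 = 10·512 = 5120.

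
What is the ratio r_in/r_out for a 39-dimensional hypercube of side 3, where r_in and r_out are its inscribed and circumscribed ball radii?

r_in = 3/2 (half the side); r_out = 3√39/2 (half the diagonal). Ratio = 1/√39 ≈ 0.160128.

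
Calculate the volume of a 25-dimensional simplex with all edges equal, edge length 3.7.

Volume = 3.7^25 · √(26/2^25) / 25! ≈ 9.09932e-15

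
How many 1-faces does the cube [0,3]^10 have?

An n-cube has n·2^(n-1) edges. With n = 10: 10·512 = 5120.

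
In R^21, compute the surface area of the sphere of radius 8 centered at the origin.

S = n·V_n(r)/r = 21·V_21(8)/8 (volume-to-surface relation), giving 2361183241434822606848·π^10/654729075 ≈ 3.37728e+17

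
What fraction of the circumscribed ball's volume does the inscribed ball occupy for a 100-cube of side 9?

V_in / V_out = (r_in/r_out)^100 = (1/√100)^100 = 100^(-100/2) ≈ 1e-100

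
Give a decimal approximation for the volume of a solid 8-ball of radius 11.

The n-ball volume is π^(n/2)·r^n/Γ(n/2+1). With n=8, r=11: V = 214358881·π^4/24 ≈ 8.70021e+08.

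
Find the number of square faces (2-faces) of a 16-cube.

Choose 2 of 16 axes to span the face (C(16,2) = 120 ways), then fix each of the remaining 14 coordinates at one of its two extreme values (2^14 = 16384 ways): 120·16384 = 1966080.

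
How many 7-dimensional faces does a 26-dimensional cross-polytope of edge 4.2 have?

Each 7-face is the convex hull of 8 vertices, one chosen as ±e_i from each of 8 distinct axes: 2^8·C(26,8) = 399942400.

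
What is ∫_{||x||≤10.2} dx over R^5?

The n-ball volume is π^(n/2)·r^n/Γ(n/2+1). With n=5, r=10.2: V ≈ 581165.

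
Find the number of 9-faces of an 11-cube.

f_9(11-cube) = (11 choose 9) · 2^2 = 220.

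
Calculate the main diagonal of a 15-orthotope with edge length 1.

d = √(1² + 1² + ... + 1²) [15 terms] = √(15·1²) = 1√15 ≈ 3.87298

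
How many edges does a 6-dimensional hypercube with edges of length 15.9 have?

Each of the 2^6 = 64 vertices has degree 6; total edges = 6·2^6/2 = 192.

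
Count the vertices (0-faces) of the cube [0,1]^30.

Number of vertices = 2^30 = 1073741824.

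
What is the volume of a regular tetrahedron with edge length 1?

Volume = (√2/12) · 1³ = 0.117851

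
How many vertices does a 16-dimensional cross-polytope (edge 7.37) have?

Number of vertices = 2n = 32.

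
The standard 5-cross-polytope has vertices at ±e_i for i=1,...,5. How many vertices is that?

The vertices are ±e_1, ..., ±e_5, so there are 2·5 = 10.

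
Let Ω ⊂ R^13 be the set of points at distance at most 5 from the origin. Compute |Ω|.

V = 31250000000·π^6/27027 ≈ 1.11161e+09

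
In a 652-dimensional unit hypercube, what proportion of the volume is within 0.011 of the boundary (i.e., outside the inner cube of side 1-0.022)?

The inner cube has side 1-2·0.011 = 0.978 and volume (0.978)^652 ≈ 5.023e-07, so the shell holds 0.9999994977 of the volume.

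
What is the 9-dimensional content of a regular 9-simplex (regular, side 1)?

V_9 = √(10) · 1^9 / (9! · 2^(9/2)) ≈ 3.85125e-07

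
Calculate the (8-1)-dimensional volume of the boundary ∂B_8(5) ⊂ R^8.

The surface area of an n-ball is 2π^(n/2) r^(n-1) / Γ(n/2). For n=8, r=5: 78125·π^4/3 ≈ 2.5367e+06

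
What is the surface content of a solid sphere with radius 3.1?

|∂B_3(3.1)| = 4πr² = 4π·(3.1)² ≈ 120.763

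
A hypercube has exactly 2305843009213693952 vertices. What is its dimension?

2^n = 2305843009213693952 ⇒ n = log_2(2305843009213693952) = 61.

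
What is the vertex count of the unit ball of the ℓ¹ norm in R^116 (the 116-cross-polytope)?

The vertices are ±e_1, ..., ±e_116, so there are 2·116 = 232.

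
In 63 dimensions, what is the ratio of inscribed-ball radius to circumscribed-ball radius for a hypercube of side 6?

Ratio = (s/2)/(s√63/2) = 63^(-1/2) ≈ 0.125988.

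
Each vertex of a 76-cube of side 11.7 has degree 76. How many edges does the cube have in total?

Number of 1-faces = C(76,1)·2^(76-1) = 76·37778931862957161709568 = 2871198821584744289927168.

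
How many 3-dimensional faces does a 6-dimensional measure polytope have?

Number of 3-faces = C(6,3) · 2^(6-3) = 20 · 8 = 160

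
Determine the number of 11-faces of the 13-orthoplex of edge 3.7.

Each 11-face is the convex hull of 12 vertices, one chosen as ±e_i from each of 12 distinct axes: 2^12·C(13,12) = 53248.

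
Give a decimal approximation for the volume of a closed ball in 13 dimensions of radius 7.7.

The n-ball volume is π^(n/2)·r^n/Γ(n/2+1). With n=13, r=7.7: V ≈ 3.04594e+11.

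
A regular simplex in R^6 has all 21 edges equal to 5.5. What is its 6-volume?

For a regular n-simplex with edge a, V = (a^n / n!)·√((n+1)/2^n). With a=5.5, n=6: V ≈ 12.7146.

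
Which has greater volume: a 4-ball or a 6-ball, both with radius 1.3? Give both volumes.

V_4(1.3) ≈ 14.0943. V_6(1.3) ≈ 24.9436. The 6-ball is larger.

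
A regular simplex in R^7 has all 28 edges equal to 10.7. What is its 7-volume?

Volume = 10.7^7 · √(8/2^7) / 7! ≈ 796.519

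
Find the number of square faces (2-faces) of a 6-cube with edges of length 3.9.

f_2(6-cube) = (6 choose 2) · 2^4 = 240.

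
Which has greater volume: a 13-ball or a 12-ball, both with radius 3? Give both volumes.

V_13(3) ≈ 1.45184e+06. V_12(3) ≈ 709613. The 13-ball is larger.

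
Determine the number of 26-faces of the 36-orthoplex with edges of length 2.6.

An n-cross-polytope has 2^(k+1)·C(n,k+1) k-faces. Here 2^27·C(36,27) = 134217728·94143280 = 12635697148067840.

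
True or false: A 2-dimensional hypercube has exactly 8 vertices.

False. The 2-cube has 2^2 = 4 vertices.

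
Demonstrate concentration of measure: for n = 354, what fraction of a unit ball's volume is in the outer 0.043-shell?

1 - (1-0.043)^354 ≈ 0.9999998251 ≈ 99.999983%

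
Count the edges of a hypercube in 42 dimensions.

The 42-cube has n·2^(n-1) = 42·2^41 = 42·2199023255552 = 92358976733184 edges.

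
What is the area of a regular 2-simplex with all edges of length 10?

Area = (√3/4) · 10² = 43.3013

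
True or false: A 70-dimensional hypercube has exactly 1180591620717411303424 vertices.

True. The 70-cube has 2^70 = 1180591620717411303424 vertices.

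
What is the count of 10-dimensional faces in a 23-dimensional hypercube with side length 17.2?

Number of 10-faces = C(23,10) · 2^(23-10) = 1144066 · 8192 = 9372188672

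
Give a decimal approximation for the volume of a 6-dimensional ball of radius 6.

V = 7776·π^3 ≈ 241105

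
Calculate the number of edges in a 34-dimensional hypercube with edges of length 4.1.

Number of 1-faces = C(34,1)·2^(34-1) = 34·8589934592 = 292057776128.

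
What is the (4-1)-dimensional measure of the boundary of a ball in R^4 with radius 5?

S = n·V_n(r)/r = 4·V_4(5)/5 (volume-to-surface relation), giving 250·π^2 ≈ 2467.4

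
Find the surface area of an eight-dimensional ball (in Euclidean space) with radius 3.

|∂B_8(3)| = 729·π^4 ≈ 71011.2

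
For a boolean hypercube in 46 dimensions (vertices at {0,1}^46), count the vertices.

The 46-cube has 2^46 = 70368744177664 vertices.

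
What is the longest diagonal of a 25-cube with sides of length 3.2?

The space diagonal of an n-cube of side s is s√n. Here 3.2·√25 = 16.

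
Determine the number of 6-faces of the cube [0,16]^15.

An n-cube has C(n,k)·2^(n-k) k-faces. Here C(15,6)·2^9 = 5005·512 = 2562560.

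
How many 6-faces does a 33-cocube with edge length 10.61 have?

Number of 6-faces = 2^(6+1) · C(33,6+1) = 128 · 4272048 = 546822144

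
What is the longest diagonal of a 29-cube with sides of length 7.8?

||(7.8,7.8,...,7.8)|| = √(29)·7.8 ≈ 42.0043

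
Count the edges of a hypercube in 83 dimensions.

Number of 1-faces = C(83,1)·2^(83-1) = 83·4835703278458516698824704 = 401363372112056886002450432.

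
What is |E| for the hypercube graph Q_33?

Each of the 2^33 = 8589934592 vertices has degree 33; total edges = 33·2^33/2 = 141733920768.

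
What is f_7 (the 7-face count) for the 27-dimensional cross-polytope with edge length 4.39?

Each 7-face is the convex hull of 8 vertices, one chosen as ±e_i from each of 8 distinct axes: 2^8·C(27,8) = 568339200.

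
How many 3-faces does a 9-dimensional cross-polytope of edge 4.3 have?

An n-cross-polytope has 2^(k+1)·C(n,k+1) k-faces. Here 2^4·C(9,4) = 16·126 = 2016.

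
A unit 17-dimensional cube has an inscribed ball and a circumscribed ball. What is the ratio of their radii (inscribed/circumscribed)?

For an n-cube of any side s, the inradius is s/2 and the circumradius is s√n/2, so the ratio is 1/√17 ≈ 0.242536.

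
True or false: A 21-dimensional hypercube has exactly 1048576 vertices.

False. The 21-cube has 2^21 = 2097152 vertices.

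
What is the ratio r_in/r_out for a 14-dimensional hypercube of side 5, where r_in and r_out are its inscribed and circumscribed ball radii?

Ratio = (s/2)/(s√14/2) = 14^(-1/2) ≈ 0.267261.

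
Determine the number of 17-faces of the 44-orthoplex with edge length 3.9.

f_17(44-orthoplex) = 2^18 · (44 choose 18) = 269885295024930816.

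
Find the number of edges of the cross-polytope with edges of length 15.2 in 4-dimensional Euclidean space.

f_1(4-orthoplex) = 2^2 · (4 choose 2) = 24.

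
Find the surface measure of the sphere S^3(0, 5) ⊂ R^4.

|∂B_4(5)| = 250·π^2 ≈ 2467.4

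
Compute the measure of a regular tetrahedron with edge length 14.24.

Volume = (√2/12) · 14.24³ = 340.301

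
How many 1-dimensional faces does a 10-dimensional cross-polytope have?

Number of 1-faces = 2^(1+1) · C(10,1+1) = 4 · 45 = 180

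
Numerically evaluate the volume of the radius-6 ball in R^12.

V_12(6) = π^(12/2) · (6)^12 / Γ(12/2 + 1) = 15116544·π^6/5 ≈ 2.90658e+09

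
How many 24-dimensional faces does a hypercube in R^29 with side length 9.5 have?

f_24(29-cube) = (29 choose 24) · 2^5 = 3800160.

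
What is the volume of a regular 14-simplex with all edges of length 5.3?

Volume = 5.3^14 · √(15/2^14) / 14! ≈ 0.00478949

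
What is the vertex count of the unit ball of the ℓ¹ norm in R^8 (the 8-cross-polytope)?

The vertices are ±e_1, ..., ±e_8, so there are 2·8 = 16.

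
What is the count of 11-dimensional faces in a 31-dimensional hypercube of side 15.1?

f_11(31-cube) = (31 choose 11) · 2^20 = 88785357373440.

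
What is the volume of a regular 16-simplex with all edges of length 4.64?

Volume = 4.64^16 · √(17/2^16) / 16! ≈ 3.55347e-05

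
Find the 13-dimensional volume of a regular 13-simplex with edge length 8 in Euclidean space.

V_13 = √(14) · 8^13 / (13! · 2^(13/2)) ≈ 3.64971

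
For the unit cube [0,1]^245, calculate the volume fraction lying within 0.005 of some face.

1 - (1 - 2·0.005)^245 = 1 - 0.99^245 ≈ 0.914764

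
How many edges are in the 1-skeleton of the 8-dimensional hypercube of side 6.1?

The 8-cube has n·2^(n-1) = 8·2^7 = 8·128 = 1024 edges.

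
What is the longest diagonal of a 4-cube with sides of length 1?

Diagonal = √4 · 1 = 2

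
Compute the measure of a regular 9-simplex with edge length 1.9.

Volume = 1.9^9 · √(10/2^9) / 9! ≈ 0.000124275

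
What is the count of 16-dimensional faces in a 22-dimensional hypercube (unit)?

Choose 16 of 22 axes to span the face (C(22,16) = 74613 ways), then fix each of the remaining 6 coordinates at one of its two extreme values (2^6 = 64 ways): 74613·64 = 4775232.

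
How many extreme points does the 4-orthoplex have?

An n-cross-polytope has 2n vertices; here n = 4, giving 8.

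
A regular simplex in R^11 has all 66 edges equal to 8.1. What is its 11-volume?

For a regular n-simplex with edge a, V = (a^n / n!)·√((n+1)/2^n). With a=8.1, n=11: V ≈ 18.8845.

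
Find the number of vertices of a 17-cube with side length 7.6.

The 17-cube has 2^17 = 131072 vertices.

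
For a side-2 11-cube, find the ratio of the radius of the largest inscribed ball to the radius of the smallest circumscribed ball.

For an n-cube of any side s, the inradius is s/2 and the circumradius is s√n/2, so the ratio is 1/√11 ≈ 0.301511.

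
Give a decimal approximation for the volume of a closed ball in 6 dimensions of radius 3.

V = 243·π^3/2 ≈ 3767.26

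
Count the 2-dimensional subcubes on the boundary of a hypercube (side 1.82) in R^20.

f_2(20-cube) = (20 choose 2) · 2^18 = 49807360.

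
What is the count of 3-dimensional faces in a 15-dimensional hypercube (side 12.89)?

An n-cube has C(n,k)·2^(n-k) k-faces. Here C(15,3)·2^12 = 455·4096 = 1863680.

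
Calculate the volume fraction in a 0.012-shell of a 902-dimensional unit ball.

V(inner)/V(outer) = ((1-0.012)/1)^902 ≈ 1.865e-05, so the shell fraction is 0.999981.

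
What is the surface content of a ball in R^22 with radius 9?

The surface area of an n-ball is 2π^(n/2) r^(n-1) / Γ(n/2). For n=22, r=9: 1350851717672992089·π^11/22400 ≈ 1.77422e+19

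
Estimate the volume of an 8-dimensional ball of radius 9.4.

V_8(9.4) = π^(8/2) · (9.4)^8 / Γ(8/2 + 1) ≈ 2.47406e+08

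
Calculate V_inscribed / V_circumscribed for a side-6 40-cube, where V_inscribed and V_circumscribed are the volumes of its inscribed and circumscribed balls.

V_in / V_out = (r_in/r_out)^40 = (1/√40)^40 = 40^(-40/2) ≈ 9.09495e-33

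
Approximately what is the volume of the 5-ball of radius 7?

V = 134456·π^2/15 ≈ 88468.5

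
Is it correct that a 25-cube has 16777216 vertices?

False. The 25-cube has 2^25 = 33554432 vertices.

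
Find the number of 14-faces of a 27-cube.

Choose 14 of 27 axes to span the face (C(27,14) = 20058300 ways), then fix each of the remaining 13 coordinates at one of its two extreme values (2^13 = 8192 ways): 20058300·8192 = 164317593600.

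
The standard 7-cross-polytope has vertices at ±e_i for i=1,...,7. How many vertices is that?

The 7-dimensional cross-polytope has 2n = 2·7 = 14 vertices.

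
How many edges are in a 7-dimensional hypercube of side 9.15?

Number of 1-faces = C(7,1) · 2^(7-1) = 7 · 64 = 448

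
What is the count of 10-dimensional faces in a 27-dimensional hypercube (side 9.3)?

f_10(27-cube) = (27 choose 10) · 2^17 = 1105760747520.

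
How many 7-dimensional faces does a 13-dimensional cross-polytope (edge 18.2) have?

f_7(13-orthoplex) = 2^8 · (13 choose 8) = 329472.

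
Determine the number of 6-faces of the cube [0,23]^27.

Number of 6-faces = C(27,6) · 2^(27-6) = 296010 · 2097152 = 620777963520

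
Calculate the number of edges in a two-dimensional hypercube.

Each of the 2^2 = 4 vertices has degree 2; total edges = 2·2^2/2 = 4.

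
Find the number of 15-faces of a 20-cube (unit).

Choose 15 of 20 axes to span the face (C(20,15) = 15504 ways), then fix each of the remaining 5 coordinates at one of its two extreme values (2^5 = 32 ways): 15504·32 = 496128.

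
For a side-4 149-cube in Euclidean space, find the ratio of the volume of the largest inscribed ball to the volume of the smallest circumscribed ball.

V_in / V_out = (r_in/r_out)^149 = (1/√149)^149 = 149^(-149/2) ≈ 1.25205e-162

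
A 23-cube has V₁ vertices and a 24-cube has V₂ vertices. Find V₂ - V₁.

V₁ = 2^23 = 8388608. V₂ = 2^24 = 16777216. V₂ - V₁ = 8388608.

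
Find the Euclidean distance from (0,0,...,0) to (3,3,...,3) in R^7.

d = √(3² + 3² + ... + 3²) [7 terms] = √(7·3²) = 3√7 ≈ 7.93725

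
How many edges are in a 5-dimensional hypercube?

f_1(5-cube) = (5 choose 1) · 2^4 = 80.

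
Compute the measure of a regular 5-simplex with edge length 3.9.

V_5 = √(6) · 3.9^5 / (5! · 2^(5/2)) ≈ 3.25569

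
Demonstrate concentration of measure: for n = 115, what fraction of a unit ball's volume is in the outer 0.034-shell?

1 - (1-0.034)^115 ≈ 0.981277 ≈ 98.13%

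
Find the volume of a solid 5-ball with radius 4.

Volume = π^{5/2}·(4)^5/Γ(7/2) = 8192·π^2/15 ≈ 5390.12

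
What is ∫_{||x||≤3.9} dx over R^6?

The n-ball volume is π^(n/2)·r^n/Γ(n/2+1). With n=6, r=3.9: V ≈ 18183.9.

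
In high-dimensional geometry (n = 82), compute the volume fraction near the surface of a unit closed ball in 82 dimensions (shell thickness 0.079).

1 - (1-0.079)^82 ≈ 0.998827 ≈ 99.88%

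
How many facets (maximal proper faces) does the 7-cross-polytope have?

f_6(7-orthoplex) = 2^7 · (7 choose 7) = 128.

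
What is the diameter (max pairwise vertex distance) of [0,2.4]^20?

||(2.4,2.4,...,2.4)|| = √(20)·2.4 ≈ 10.7331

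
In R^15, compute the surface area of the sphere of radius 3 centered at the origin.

The surface area of an n-ball is 2π^(n/2) r^(n-1) / Γ(n/2). For n=15, r=3: 45349632·π^7/5005 ≈ 2.73665e+07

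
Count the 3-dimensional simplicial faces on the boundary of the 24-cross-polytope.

f_3(24-orthoplex) = 2^4 · (24 choose 4) = 170016.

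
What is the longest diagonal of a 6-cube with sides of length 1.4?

The space diagonal of an n-cube of side s is s√n. Here 1.4·√6 ≈ 3.42929.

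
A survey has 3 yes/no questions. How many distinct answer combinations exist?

The 3-cube has 2^3 = 8 vertices.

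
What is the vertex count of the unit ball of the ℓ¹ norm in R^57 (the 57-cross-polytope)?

The vertices are ±e_1, ..., ±e_57, so there are 2·57 = 114.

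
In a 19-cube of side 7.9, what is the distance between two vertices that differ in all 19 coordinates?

The space diagonal of an n-cube of side s is s√n. Here 7.9·√19 ≈ 34.4353.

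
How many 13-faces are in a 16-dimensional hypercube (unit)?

f_13(16-cube) = (16 choose 13) · 2^3 = 4480.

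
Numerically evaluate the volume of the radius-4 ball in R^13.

V_13(4) = π^(13/2) · (4)^13 / Γ(13/2 + 1) = 8589934592·π^6/135135 ≈ 6.11113e+07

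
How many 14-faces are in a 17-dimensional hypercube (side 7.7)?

An n-cube has C(n,k)·2^(n-k) k-faces. Here C(17,14)·2^3 = 680·8 = 5440.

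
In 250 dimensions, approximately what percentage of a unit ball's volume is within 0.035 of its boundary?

1 - (1-0.035)^250 ≈ 0.999865 ≈ 99.9865%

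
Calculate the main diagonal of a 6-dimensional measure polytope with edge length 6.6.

||(6.6,6.6,...,6.6)|| = √(6)·6.6 ≈ 16.1666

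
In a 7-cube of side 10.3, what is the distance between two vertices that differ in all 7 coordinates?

Diagonal = √7 · 10.3 ≈ 27.2512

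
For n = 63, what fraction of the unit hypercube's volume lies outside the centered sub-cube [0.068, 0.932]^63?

Shell fraction = 1 - (1-0.136)^63 ≈ 0.9999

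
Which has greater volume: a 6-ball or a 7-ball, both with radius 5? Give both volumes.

V_6(5) ≈ 80745.5. V_7(5) ≈ 369122. The 7-ball is larger.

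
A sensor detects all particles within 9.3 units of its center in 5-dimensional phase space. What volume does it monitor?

The n-ball volume is π^(n/2)·r^n/Γ(n/2+1). With n=5, r=9.3: V ≈ 366196.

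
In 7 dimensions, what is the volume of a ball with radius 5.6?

The n-ball volume is π^(n/2)·r^n/Γ(n/2+1). With n=7, r=5.6: V ≈ 816012.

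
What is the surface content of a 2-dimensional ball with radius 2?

S = n·V_n(r)/r = 2·V_2(2)/2 (volume-to-surface relation), giving 2πr = 2π·2 ≈ 12.5664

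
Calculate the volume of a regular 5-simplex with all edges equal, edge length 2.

V = (2^5 / 5!) · √((5+1) / 2^5) ≈ 0.11547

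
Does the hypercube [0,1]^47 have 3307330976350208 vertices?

False. The 47-cube has 2^47 = 140737488355328 vertices.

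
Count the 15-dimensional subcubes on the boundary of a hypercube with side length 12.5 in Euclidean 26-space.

Choose 15 of 26 axes to span the face (C(26,15) = 7726160 ways), then fix each of the remaining 11 coordinates at one of its two extreme values (2^11 = 2048 ways): 7726160·2048 = 15823175680.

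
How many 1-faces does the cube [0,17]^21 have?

Number of 1-faces = C(21,1)·2^(21-1) = 21·1048576 = 22020096.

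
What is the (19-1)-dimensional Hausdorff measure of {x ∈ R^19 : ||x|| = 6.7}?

S = n·V_n(r)/r = 19·V_19(6.7)/6.7 (volume-to-surface relation), giving 6.55673e+14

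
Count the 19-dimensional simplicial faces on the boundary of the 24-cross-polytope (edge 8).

An n-cross-polytope has 2^(k+1)·C(n,k+1) k-faces. Here 2^20·C(24,20) = 1048576·10626 = 11142168576.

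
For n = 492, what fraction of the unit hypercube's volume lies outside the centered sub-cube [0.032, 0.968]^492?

1 - (1 - 2·0.032)^492 = 1 - 0.936^492 ≈ 1 - 7.374e-15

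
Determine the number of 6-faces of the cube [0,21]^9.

An n-cube has C(n,k)·2^(n-k) k-faces. Here C(9,6)·2^3 = 84·8 = 672.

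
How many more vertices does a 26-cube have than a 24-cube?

The 26-cube has 2^26 = 67108864 vertices. The 24-cube has 2^24 = 16777216 vertices. Difference: 67108864 - 16777216 = 50331648.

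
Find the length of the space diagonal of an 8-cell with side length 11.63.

d = √(11.63² + 11.63² + ... + 11.63²) [4 terms] = √(4·11.63²) = 11.63√4 = 23.26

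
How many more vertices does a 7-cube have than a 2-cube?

The 7-cube has 2^7 = 128 vertices. The 2-cube has 2^2 = 4 vertices. Difference: 128 - 4 = 124.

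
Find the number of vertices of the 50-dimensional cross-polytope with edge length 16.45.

The 50-dimensional cross-polytope has 2n = 2·50 = 100 vertices.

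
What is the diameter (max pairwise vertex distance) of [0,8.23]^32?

||(8.23,8.23,...,8.23)|| = √(32)·8.23 ≈ 46.5559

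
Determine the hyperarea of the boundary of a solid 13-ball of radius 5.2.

The surface area of an n-ball is 2π^(n/2) r^(n-1) / Γ(n/2). For n=13, r=5.2: 4.62727e+09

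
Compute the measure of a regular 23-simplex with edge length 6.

Volume = 6^23 · √(24/2^23) / 23! ≈ 5.16708e-08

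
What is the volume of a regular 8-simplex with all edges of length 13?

Volume = 13^8 · √(9/2^8) / 8! ≈ 3793.39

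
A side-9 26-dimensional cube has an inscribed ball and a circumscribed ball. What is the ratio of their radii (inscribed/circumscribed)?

Ratio = (s/2)/(s√26/2) = 26^(-1/2) ≈ 0.196116.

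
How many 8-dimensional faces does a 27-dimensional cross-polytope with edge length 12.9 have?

Each 8-face is the convex hull of 9 vertices, one chosen as ±e_i from each of 9 distinct axes: 2^9·C(27,9) = 2399654400.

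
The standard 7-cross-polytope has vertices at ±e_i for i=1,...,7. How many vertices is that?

The 7-dimensional cross-polytope has 2n = 2·7 = 14 vertices.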